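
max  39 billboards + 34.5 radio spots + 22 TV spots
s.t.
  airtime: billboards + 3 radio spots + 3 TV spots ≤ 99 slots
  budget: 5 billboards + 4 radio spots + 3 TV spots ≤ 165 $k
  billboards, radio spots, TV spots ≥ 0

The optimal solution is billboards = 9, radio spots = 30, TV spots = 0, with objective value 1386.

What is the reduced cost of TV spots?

-5

Both airtime and budget are binding at x*.
Dual feasibility on the basic columns requires 1·y_airtime + 5·y_budget = 39, 3·y_airtime + 4·y_budget = 34.5.
This yields shadow prices y_airtime = 1.5, y_budget = 7.5.
Reduced cost of TV spots: c₃ − yᵀa₃ = 22 − (1.5·3 + 7.5·3) = 22 − 27 = -5.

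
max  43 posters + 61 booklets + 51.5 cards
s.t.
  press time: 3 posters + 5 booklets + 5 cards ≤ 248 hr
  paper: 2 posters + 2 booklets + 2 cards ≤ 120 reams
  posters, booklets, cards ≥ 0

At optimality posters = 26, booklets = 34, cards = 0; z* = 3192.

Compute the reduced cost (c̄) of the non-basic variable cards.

-9.5

Check each constraint at x*: press time 248/248 (tight); paper 120/120 (tight).
The binding rows give the dual system: 3·y_press time + 2·y_paper = 43 and 5·y_press time + 2·y_paper = 61.
This yields shadow prices y_press time = 9, y_paper = 8.
Reduced cost of cards: c₃ − yᵀa₃ = 51.5 − (9·5 + 8·2) = 51.5 − 61 = -9.5.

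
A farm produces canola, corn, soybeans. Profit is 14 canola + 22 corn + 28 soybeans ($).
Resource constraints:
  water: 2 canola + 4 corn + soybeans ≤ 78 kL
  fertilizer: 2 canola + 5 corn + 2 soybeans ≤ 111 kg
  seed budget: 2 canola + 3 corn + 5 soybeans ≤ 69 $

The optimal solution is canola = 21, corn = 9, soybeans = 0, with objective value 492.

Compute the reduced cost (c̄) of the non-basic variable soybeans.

-3

Check each constraint at x*: water 78/78 (tight); fertilizer 87/111 (slack 24); seed budget 69/69 (tight).
Slack constraints have shadow price 0 (complementary slackness).
Dual feasibility on the basic columns requires 2·y_water + 2·y_seed budget = 14, 4·y_water + 3·y_seed budget = 22.
→ y_water = 1 and y_seed budget = 6.
Reduced cost of soybeans: c₃ − yᵀa₃ = 28 − (1·1 + 6·5) = 28 − 31 = -3.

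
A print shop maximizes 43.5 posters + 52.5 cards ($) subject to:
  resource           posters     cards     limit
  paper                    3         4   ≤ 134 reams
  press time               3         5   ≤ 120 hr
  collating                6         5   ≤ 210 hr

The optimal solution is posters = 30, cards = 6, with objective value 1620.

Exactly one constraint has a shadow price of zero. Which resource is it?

paper: 114/134 (slack 20)
press time: 120/120 (binding)
collating: 210/210 (binding)
By complementary slackness, a constraint with positive slack has shadow price 0 → paper.

paper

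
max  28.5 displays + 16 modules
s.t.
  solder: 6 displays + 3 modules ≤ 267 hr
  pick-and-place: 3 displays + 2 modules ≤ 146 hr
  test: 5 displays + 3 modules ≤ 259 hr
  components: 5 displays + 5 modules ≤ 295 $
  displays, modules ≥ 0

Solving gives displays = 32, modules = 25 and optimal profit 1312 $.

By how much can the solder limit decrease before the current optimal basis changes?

Binding constraints: solder, pick-and-place. The basis is B = [[6,3],[3,2]] with det 3.
Per unit decrease in solder, x* moves by d = (-0.6667, 1).
The basis stays optimal until components becomes binding; allowable decrease = 6 hr.

6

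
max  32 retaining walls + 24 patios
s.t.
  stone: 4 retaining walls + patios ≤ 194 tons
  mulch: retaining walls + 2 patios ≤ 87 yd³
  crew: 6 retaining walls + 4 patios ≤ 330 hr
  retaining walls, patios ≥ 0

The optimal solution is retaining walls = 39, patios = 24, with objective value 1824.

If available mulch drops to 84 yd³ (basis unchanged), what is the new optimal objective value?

1818

Check each constraint at x*: stone 180/194 (slack 14); mulch 87/87 (tight); crew 330/330 (tight).
Slack constraints have shadow price 0 (complementary slackness).
Dual feasibility on the basic columns requires 1·y_mulch + 6·y_crew = 32, 2·y_mulch + 4·y_crew = 24.
This yields shadow prices y_mulch = 2, y_crew = 5.
Δz = y_mulch·Δb = 2 × (-3) = -6, so new z* = 1824 − 6 = 1818.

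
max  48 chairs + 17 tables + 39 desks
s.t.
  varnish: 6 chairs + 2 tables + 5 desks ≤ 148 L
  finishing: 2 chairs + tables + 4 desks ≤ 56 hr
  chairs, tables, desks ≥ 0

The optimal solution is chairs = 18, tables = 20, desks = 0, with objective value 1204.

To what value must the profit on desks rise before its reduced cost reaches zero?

Both varnish and finishing are binding at x*.
Dual feasibility on the basic columns requires 6·y_varnish + 2·y_finishing = 48, 2·y_varnish + 1·y_finishing = 17.
→ y_varnish = 7 and y_finishing = 3.
desks enters the basis when its profit ≥ yᵀa₃ = 7·5 + 3·4 = 47.

47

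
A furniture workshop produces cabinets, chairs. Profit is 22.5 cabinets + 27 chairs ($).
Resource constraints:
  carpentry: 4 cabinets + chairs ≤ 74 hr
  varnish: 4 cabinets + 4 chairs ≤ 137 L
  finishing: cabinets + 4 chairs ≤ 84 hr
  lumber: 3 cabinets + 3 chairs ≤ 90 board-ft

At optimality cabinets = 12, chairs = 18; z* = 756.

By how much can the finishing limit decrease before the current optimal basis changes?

8

Binding constraints: finishing, lumber. The basis is B = [[1,4],[3,3]] with det -9.
Per unit decrease in finishing, x* moves by d = (0.3333, -0.3333).
The basis stays optimal until carpentry becomes binding; allowable decrease = 8 hr.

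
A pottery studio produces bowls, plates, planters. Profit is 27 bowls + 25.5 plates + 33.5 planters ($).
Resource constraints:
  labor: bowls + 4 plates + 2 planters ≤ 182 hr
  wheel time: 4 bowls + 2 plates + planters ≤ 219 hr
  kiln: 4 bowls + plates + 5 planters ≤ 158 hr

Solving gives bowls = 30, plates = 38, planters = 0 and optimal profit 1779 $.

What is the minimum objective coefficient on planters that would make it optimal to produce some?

37.5

Binding: labor and kiln. Non-binding: wheel time (23 unused).
By complementary slackness, y = 0 for the non-binding constraint.
Dual feasibility on the basic columns requires 1·y_labor + 4·y_kiln = 27, 4·y_labor + 1·y_kiln = 25.5.
→ y_labor = 5 and y_kiln = 5.5.
planters enters the basis when its profit ≥ yᵀa₃ = 5·2 + 5.5·5 = 37.5.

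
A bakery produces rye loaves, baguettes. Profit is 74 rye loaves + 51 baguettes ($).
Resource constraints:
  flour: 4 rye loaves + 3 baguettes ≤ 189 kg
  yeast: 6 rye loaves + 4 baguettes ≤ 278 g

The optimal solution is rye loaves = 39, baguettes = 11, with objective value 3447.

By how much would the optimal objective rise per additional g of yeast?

9

Check each constraint at x*: flour 189/189 (tight); yeast 278/278 (tight).
Dual feasibility on the basic columns requires 4·y_flour + 6·y_yeast = 74, 3·y_flour + 4·y_yeast = 51.
This yields shadow prices y_flour = 5, y_yeast = 9.
Shadow price of yeast = 9.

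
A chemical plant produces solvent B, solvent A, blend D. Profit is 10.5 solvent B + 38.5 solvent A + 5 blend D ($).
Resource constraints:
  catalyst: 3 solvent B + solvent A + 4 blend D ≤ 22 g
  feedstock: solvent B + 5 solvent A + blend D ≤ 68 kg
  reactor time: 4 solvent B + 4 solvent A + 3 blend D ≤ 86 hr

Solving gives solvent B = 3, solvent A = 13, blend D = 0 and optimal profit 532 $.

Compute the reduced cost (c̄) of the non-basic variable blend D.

-6.5

Check each constraint at x*: catalyst 22/22 (tight); feedstock 68/68 (tight); reactor time 64/86 (slack 22).
Since reactor time is not tight, its dual is 0.
The binding rows give the dual system: 3·y_catalyst + 1·y_feedstock = 10.5 and 1·y_catalyst + 5·y_feedstock = 38.5.
Solving: y_catalyst = 1, y_feedstock = 7.5.
Reduced cost of blend D: c₃ − yᵀa₃ = 5 − (1·4 + 7.5·1) = 5 − 11.5 = -6.5.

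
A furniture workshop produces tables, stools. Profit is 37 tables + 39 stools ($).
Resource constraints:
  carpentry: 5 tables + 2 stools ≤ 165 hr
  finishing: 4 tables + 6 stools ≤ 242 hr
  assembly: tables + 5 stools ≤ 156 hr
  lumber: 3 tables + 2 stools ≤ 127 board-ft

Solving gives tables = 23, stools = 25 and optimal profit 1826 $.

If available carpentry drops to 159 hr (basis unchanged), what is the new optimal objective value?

At the optimum: carpentry uses 165 of 165 (binding); finishing uses 242 of 242 (binding); assembly uses 148 of 156 (slack = 8); lumber uses 119 of 127 (slack = 8).
Since assembly, lumber are not tight, their duals are 0.
From A_Bᵀ y = c: 5·y_carpentry + 4·y_finishing = 37; 2·y_carpentry + 6·y_finishing = 39.
This yields shadow prices y_carpentry = 3, y_finishing = 5.5.
Δz = y_carpentry·Δb = 3 × (-6) = -18, so new z* = 1826 − 18 = 1808.

1808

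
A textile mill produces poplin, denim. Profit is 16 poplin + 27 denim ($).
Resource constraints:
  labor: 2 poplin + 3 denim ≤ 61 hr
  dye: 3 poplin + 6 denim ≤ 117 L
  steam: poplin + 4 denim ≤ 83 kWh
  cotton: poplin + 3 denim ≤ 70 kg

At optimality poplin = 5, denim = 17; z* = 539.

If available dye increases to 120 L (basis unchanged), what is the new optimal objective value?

545

At the optimum: labor uses 61 of 61 (binding); dye uses 117 of 117 (binding); steam uses 73 of 83 (slack = 10); cotton uses 56 of 70 (slack = 14).
By complementary slackness, y = 0 for the non-binding constraints.
From A_Bᵀ y = c: 2·y_labor + 3·y_dye = 16; 3·y_labor + 6·y_dye = 27.
Solving: y_labor = 5, y_dye = 2.
Δz = y_dye·Δb = 2 × (3) = 6, so new z* = 539 + 6 = 545.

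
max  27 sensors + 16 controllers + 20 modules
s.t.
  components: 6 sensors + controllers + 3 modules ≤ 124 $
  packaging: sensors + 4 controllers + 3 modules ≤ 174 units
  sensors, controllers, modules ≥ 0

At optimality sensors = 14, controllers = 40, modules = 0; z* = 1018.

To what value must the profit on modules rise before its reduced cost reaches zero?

21

Both components and packaging are binding at x*.
Dual feasibility on the basic columns requires 6·y_components + 1·y_packaging = 27, 1·y_components + 4·y_packaging = 16.
Solving: y_components = 4, y_packaging = 3.
modules enters the basis when its profit ≥ yᵀa₃ = 4·3 + 3·3 = 21.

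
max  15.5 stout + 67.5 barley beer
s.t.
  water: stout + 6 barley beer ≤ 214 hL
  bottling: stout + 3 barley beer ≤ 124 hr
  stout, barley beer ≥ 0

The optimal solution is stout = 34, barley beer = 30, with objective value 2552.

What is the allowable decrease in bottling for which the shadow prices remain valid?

Binding constraints: water, bottling. The basis is B = [[1,6],[1,3]] with det -3.
Per unit decrease in bottling, x* moves by d = (-2, 0.3333).
The basis stays optimal until stout reaches 0; allowable decrease = 17 hr.

17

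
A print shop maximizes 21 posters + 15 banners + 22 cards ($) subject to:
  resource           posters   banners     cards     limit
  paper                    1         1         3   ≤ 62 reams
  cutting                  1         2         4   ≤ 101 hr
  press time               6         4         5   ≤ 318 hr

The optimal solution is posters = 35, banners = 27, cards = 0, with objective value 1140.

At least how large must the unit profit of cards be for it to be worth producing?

24

Check each constraint at x*: paper 62/62 (tight); cutting 89/101 (slack 12); press time 318/318 (tight).
Since cutting is not tight, its dual is 0.
From A_Bᵀ y = c: 1·y_paper + 6·y_press time = 21; 1·y_paper + 4·y_press time = 15.
→ y_paper = 3 and y_press time = 3.
cards enters the basis when its profit ≥ yᵀa₃ = 3·3 + 3·5 = 24.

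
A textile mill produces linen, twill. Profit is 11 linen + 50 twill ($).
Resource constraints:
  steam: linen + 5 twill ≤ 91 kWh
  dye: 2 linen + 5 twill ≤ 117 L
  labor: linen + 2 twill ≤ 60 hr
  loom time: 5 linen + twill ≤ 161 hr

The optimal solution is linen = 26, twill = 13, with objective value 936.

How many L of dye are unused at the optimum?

dye used = 2·26 + 5·13 = 117; slack = 117 − 117 = 0.

0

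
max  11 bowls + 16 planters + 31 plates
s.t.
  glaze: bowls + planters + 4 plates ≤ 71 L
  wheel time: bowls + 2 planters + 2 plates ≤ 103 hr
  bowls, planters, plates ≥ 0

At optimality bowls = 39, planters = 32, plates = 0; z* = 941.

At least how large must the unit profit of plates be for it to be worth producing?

At the optimum: glaze uses 71 of 71 (binding); wheel time uses 103 of 103 (binding).
From A_Bᵀ y = c: 1·y_glaze + 1·y_wheel time = 11; 1·y_glaze + 2·y_wheel time = 16.
Solving: y_glaze = 6, y_wheel time = 5.
plates enters the basis when its profit ≥ yᵀa₃ = 6·4 + 5·2 = 34.

34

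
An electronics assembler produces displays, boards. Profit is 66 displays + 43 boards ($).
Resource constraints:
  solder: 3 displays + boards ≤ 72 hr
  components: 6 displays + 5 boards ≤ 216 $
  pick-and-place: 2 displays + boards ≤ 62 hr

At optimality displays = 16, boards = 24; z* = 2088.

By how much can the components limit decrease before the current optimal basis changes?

Binding constraints: solder, components. The basis is B = [[3,1],[6,5]] with det 9.
Per unit decrease in components, x* moves by d = (0.1111, -0.3333).
The basis stays optimal until boards reaches 0; allowable decrease = 72 $.

72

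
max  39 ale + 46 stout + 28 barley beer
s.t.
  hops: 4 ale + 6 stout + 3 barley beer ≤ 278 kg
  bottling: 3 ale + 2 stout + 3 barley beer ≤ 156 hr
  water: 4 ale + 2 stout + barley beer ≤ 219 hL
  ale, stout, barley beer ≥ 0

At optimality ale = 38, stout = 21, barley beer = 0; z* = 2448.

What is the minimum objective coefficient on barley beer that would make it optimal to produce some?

33

Binding: hops and bottling. Non-binding: water (25 unused).
By complementary slackness, y = 0 for the non-binding constraint.
The binding rows give the dual system: 4·y_hops + 3·y_bottling = 39 and 6·y_hops + 2·y_bottling = 46.
Solving: y_hops = 6, y_bottling = 5.
barley beer enters the basis when its profit ≥ yᵀa₃ = 6·3 + 5·3 = 33.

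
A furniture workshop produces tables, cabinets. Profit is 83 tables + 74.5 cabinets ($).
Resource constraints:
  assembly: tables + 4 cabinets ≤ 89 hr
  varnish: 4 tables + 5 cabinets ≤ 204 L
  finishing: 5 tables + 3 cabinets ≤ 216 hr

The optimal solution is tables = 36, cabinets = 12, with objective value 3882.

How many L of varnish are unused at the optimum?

varnish used = 4·36 + 5·12 = 204; slack = 204 − 204 = 0.

0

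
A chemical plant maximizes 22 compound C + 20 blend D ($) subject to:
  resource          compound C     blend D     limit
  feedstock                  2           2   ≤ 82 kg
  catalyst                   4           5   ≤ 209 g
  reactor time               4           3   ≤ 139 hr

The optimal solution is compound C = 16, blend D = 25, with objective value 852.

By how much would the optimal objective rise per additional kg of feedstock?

7

At the optimum: feedstock uses 82 of 82 (binding); catalyst uses 189 of 209 (slack = 20); reactor time uses 139 of 139 (binding).
Since catalyst is not tight, its dual is 0.
The binding rows give the dual system: 2·y_feedstock + 4·y_reactor time = 22 and 2·y_feedstock + 3·y_reactor time = 20.
→ y_feedstock = 7 and y_reactor time = 2.
Shadow price of feedstock = 7.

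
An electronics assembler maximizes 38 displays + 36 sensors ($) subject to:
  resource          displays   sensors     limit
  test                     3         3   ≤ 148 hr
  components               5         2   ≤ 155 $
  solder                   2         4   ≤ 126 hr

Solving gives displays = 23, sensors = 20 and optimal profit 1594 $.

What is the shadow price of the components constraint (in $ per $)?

At the optimum: test uses 129 of 148 (slack = 19); components uses 155 of 155 (binding); solder uses 126 of 126 (binding).
By complementary slackness, y = 0 for the non-binding constraint.
The binding rows give the dual system: 5·y_components + 2·y_solder = 38 and 2·y_components + 4·y_solder = 36.
Solving: y_components = 5, y_solder = 6.5.
Shadow price of components = 5.

5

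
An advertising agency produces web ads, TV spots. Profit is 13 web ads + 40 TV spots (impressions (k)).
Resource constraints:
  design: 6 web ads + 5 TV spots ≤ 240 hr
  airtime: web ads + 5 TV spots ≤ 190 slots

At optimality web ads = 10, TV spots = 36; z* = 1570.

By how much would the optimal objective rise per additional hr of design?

Both design and airtime are binding at x*.
Dual feasibility on the basic columns requires 6·y_design + 1·y_airtime = 13, 5·y_design + 5·y_airtime = 40.
→ y_design = 1 and y_airtime = 7.
Shadow price of design = 1.

1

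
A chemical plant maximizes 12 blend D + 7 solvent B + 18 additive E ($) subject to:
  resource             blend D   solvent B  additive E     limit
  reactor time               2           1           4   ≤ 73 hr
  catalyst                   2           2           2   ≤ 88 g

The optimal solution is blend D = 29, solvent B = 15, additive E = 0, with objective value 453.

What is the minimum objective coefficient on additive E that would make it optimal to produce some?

At the optimum: reactor time uses 73 of 73 (binding); catalyst uses 88 of 88 (binding).
The binding rows give the dual system: 2·y_reactor time + 2·y_catalyst = 12 and 1·y_reactor time + 2·y_catalyst = 7.
Solving: y_reactor time = 5, y_catalyst = 1.
additive E enters the basis when its profit ≥ yᵀa₃ = 5·4 + 1·2 = 22.

22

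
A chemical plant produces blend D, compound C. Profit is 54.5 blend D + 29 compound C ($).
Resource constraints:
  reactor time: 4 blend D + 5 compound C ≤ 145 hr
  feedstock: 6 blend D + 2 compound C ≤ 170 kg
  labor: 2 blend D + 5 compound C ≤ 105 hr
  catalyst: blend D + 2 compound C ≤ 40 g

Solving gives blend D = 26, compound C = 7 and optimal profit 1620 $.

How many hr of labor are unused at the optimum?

18

labor used = 2·26 + 5·7 = 87; slack = 105 − 87 = 18.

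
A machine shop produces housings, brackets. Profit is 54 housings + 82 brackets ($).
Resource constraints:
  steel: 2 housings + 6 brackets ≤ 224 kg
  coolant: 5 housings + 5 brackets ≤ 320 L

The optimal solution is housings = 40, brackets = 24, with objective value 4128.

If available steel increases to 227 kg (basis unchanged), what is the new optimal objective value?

Both steel and coolant are binding at x*.
Dual feasibility on the basic columns requires 2·y_steel + 5·y_coolant = 54, 6·y_steel + 5·y_coolant = 82.
→ y_steel = 7 and y_coolant = 8.
Δz = y_steel·Δb = 7 × (3) = 21, so new z* = 4128 + 21 = 4149.

4149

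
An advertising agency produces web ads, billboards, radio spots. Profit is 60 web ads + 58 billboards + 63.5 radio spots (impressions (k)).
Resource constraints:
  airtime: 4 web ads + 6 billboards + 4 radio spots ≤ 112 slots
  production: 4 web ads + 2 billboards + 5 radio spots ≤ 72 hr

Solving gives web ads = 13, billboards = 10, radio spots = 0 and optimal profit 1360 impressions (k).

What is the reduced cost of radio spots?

Check each constraint at x*: airtime 112/112 (tight); production 72/72 (tight).
From A_Bᵀ y = c: 4·y_airtime + 4·y_production = 60; 6·y_airtime + 2·y_production = 58.
Solving: y_airtime = 7, y_production = 8.
Reduced cost of radio spots: c₃ − yᵀa₃ = 63.5 − (7·4 + 8·5) = 63.5 − 68 = -4.5.

-4.5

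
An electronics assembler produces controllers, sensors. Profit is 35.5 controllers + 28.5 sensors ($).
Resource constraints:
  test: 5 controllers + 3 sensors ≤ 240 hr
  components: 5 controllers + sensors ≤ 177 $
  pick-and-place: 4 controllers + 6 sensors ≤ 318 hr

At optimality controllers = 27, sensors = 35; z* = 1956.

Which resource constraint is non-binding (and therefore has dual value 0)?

components

test: 240/240 (binding)
components: 170/177 (slack 7)
pick-and-place: 318/318 (binding)
By complementary slackness, a constraint with positive slack has shadow price 0 → components.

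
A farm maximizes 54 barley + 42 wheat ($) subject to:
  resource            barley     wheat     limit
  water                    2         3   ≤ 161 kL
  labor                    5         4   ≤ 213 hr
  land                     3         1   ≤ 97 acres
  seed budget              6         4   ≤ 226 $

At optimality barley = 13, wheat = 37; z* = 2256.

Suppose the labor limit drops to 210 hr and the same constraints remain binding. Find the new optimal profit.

Check each constraint at x*: water 137/161 (slack 24); labor 213/213 (tight); land 76/97 (slack 21); seed budget 226/226 (tight).
Slack constraints have shadow price 0 (complementary slackness).
From A_Bᵀ y = c: 5·y_labor + 6·y_seed budget = 54; 4·y_labor + 4·y_seed budget = 42.
This yields shadow prices y_labor = 9, y_seed budget = 1.5.
Δz = y_labor·Δb = 9 × (-3) = -27, so new z* = 2256 − 27 = 2229.

2229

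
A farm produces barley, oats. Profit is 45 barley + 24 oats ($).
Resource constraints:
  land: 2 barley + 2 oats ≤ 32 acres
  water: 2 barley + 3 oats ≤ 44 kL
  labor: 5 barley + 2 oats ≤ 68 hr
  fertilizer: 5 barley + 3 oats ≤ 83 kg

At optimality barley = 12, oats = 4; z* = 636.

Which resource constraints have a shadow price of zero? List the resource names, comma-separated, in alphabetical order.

land: 32/32 (binding)
water: 36/44 (slack 8)
labor: 68/68 (binding)
fertilizer: 72/83 (slack 11)
By complementary slackness, a constraint with positive slack has shadow price 0 → fertilizer, water.

fertilizer, water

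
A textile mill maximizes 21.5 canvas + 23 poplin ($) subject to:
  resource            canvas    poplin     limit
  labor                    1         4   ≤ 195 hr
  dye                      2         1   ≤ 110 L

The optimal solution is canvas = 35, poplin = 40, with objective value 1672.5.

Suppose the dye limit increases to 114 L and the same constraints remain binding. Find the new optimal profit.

At the optimum: labor uses 195 of 195 (binding); dye uses 110 of 110 (binding).
From A_Bᵀ y = c: 1·y_labor + 2·y_dye = 21.5; 4·y_labor + 1·y_dye = 23.
→ y_labor = 3.5 and y_dye = 9.
Δz = y_dye·Δb = 9 × (4) = 36, so new z* = 1672.5 + 36 = 1708.5.

1708.5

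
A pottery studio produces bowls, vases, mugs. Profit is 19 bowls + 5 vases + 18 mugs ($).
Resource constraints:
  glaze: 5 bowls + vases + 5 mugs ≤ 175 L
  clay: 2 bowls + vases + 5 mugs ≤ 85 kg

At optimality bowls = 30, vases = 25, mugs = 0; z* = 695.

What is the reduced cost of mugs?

-7

Both glaze and clay are binding at x*.
Dual feasibility on the basic columns requires 5·y_glaze + 2·y_clay = 19, 1·y_glaze + 1·y_clay = 5.
Solving: y_glaze = 3, y_clay = 2.
Reduced cost of mugs: c₃ − yᵀa₃ = 18 − (3·5 + 2·5) = 18 − 25 = -7.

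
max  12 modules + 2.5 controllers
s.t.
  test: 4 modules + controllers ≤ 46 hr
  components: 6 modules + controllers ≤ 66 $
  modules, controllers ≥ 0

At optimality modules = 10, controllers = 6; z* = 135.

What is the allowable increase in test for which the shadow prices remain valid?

20

Binding constraints: test, components. The basis is B = [[4,1],[6,1]] with det -2.
Per unit increase in test, x* moves by d = (-0.5, 3).
The basis stays optimal until modules reaches 0; allowable increase = 20 hr.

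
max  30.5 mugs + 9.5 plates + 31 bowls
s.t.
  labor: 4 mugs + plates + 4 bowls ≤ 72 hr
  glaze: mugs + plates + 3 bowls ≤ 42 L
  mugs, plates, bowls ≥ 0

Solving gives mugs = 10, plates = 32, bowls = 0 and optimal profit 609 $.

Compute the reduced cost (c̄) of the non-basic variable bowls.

-4.5

At the optimum: labor uses 72 of 72 (binding); glaze uses 42 of 42 (binding).
The binding rows give the dual system: 4·y_labor + 1·y_glaze = 30.5 and 1·y_labor + 1·y_glaze = 9.5.
This yields shadow prices y_labor = 7, y_glaze = 2.5.
Reduced cost of bowls: c₃ − yᵀa₃ = 31 − (7·4 + 2.5·3) = 31 − 35.5 = -4.5.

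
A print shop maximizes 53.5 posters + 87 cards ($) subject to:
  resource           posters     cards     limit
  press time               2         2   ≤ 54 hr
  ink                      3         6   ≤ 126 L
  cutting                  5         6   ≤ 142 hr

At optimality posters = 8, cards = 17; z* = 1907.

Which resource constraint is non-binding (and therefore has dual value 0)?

press time: 50/54 (slack 4)
ink: 126/126 (binding)
cutting: 142/142 (binding)
By complementary slackness, a constraint with positive slack has shadow price 0 → press time.

press time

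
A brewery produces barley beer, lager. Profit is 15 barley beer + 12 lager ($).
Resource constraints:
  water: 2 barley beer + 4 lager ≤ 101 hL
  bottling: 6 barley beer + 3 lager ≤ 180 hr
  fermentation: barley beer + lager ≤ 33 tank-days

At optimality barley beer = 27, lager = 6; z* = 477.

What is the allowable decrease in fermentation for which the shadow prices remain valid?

3

Binding constraints: bottling, fermentation. The basis is B = [[6,3],[1,1]] with det 3.
Per unit decrease in fermentation, x* moves by d = (1, -2).
The basis stays optimal until lager reaches 0; allowable decrease = 3 tank-days.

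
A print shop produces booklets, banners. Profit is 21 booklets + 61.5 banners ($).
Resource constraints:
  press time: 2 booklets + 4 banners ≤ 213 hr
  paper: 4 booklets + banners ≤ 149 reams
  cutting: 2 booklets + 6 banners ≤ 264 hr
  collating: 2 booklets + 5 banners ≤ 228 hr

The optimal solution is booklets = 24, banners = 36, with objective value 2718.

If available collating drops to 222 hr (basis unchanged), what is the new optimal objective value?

2709

Check each constraint at x*: press time 192/213 (slack 21); paper 132/149 (slack 17); cutting 264/264 (tight); collating 228/228 (tight).
Slack constraints have shadow price 0 (complementary slackness).
Dual feasibility on the basic columns requires 2·y_cutting + 2·y_collating = 21, 6·y_cutting + 5·y_collating = 61.5.
→ y_cutting = 9 and y_collating = 1.5.
Δz = y_collating·Δb = 1.5 × (-6) = -9, so new z* = 2718 − 9 = 2709.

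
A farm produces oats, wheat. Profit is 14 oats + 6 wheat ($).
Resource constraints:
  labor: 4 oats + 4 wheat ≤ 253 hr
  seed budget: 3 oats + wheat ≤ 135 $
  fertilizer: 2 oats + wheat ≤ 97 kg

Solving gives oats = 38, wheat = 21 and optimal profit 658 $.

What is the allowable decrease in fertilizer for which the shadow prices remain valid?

Binding constraints: seed budget, fertilizer. The basis is B = [[3,1],[2,1]] with det 1.
Per unit decrease in fertilizer, x* moves by d = (1, -3).
The basis stays optimal until wheat reaches 0; allowable decrease = 7 kg.

7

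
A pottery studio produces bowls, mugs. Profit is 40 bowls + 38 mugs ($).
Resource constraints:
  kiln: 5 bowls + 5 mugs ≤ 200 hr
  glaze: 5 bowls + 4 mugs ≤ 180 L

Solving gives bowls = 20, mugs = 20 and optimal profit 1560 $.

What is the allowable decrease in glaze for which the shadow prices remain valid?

Binding constraints: kiln, glaze. The basis is B = [[5,5],[5,4]] with det -5.
Per unit decrease in glaze, x* moves by d = (-1, 1).
The basis stays optimal until bowls reaches 0; allowable decrease = 20 L.

20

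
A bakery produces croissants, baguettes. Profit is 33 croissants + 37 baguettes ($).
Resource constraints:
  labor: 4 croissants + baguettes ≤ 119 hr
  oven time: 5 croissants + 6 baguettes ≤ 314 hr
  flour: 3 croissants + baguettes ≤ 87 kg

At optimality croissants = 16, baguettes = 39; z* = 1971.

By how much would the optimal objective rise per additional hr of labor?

Check each constraint at x*: labor 103/119 (slack 16); oven time 314/314 (tight); flour 87/87 (tight).
Since labor is not tight, its dual is 0.
From A_Bᵀ y = c: 5·y_oven time + 3·y_flour = 33; 6·y_oven time + 1·y_flour = 37.
This yields shadow prices y_oven time = 6, y_flour = 1.
Shadow price of labor = 0.

0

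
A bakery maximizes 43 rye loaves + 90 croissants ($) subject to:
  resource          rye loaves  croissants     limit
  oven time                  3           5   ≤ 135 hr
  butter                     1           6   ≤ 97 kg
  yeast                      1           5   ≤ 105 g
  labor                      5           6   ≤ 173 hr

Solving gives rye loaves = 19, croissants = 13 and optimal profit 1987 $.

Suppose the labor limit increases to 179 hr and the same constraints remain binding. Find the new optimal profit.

2029

Check each constraint at x*: oven time 122/135 (slack 13); butter 97/97 (tight); yeast 84/105 (slack 21); labor 173/173 (tight).
Slack constraints have shadow price 0 (complementary slackness).
The binding rows give the dual system: 1·y_butter + 5·y_labor = 43 and 6·y_butter + 6·y_labor = 90.
→ y_butter = 8 and y_labor = 7.
Δz = y_labor·Δb = 7 × (6) = 42, so new z* = 1987 + 42 = 2029.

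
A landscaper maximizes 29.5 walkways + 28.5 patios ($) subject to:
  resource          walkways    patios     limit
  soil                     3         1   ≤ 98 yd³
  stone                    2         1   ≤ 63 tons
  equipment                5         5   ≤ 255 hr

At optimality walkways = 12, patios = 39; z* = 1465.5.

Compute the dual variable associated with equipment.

5.5

Check each constraint at x*: soil 75/98 (slack 23); stone 63/63 (tight); equipment 255/255 (tight).
Since soil is not tight, its dual is 0.
The binding rows give the dual system: 2·y_stone + 5·y_equipment = 29.5 and 1·y_stone + 5·y_equipment = 28.5.
→ y_stone = 1 and y_equipment = 5.5.
Shadow price of equipment = 5.5.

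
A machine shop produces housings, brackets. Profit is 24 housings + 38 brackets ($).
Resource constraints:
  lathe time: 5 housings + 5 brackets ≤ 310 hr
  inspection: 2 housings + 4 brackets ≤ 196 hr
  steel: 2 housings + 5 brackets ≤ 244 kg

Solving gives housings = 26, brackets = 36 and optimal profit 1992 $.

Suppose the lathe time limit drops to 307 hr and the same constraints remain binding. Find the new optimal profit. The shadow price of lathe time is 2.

1986

Δb = -3, so new z* = 1992 + (2)·(-3) = 1992 − 6 = 1986.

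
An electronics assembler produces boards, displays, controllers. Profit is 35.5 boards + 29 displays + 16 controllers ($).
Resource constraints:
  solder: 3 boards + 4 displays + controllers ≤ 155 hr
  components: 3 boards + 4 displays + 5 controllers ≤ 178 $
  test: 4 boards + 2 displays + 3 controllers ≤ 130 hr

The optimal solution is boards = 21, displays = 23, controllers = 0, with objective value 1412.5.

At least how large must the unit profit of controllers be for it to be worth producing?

21

Binding: solder and test. Non-binding: components (23 unused).
By complementary slackness, y = 0 for the non-binding constraint.
The binding rows give the dual system: 3·y_solder + 4·y_test = 35.5 and 4·y_solder + 2·y_test = 29.
This yields shadow prices y_solder = 4.5, y_test = 5.5.
controllers enters the basis when its profit ≥ yᵀa₃ = 4.5·1 + 5.5·3 = 21.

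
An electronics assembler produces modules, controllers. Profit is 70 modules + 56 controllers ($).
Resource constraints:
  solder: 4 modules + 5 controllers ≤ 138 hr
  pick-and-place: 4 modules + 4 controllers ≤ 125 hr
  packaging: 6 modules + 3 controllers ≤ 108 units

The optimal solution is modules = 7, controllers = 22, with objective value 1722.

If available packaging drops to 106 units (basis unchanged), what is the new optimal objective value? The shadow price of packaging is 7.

Δb = -2, so new z* = 1722 + (7)·(-2) = 1722 − 14 = 1708.

1708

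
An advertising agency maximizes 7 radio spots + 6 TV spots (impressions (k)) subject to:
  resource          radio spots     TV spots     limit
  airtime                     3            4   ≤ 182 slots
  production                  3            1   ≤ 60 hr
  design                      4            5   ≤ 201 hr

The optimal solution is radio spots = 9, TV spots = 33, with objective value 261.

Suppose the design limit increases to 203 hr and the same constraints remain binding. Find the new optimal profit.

At the optimum: airtime uses 159 of 182 (slack = 23); production uses 60 of 60 (binding); design uses 201 of 201 (binding).
Slack constraints have shadow price 0 (complementary slackness).
The binding rows give the dual system: 3·y_production + 4·y_design = 7 and 1·y_production + 5·y_design = 6.
→ y_production = 1 and y_design = 1.
Δz = y_design·Δb = 1 × (2) = 2, so new z* = 261 + 2 = 263.

263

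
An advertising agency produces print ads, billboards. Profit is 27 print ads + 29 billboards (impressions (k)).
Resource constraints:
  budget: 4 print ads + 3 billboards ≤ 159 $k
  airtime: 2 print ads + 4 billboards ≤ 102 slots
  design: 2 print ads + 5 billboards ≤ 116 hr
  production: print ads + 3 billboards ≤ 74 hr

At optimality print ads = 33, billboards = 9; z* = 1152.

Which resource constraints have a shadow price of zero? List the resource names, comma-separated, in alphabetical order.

budget: 159/159 (binding)
airtime: 102/102 (binding)
design: 111/116 (slack 5)
production: 60/74 (slack 14)
By complementary slackness, a constraint with positive slack has shadow price 0 → design, production.

design, production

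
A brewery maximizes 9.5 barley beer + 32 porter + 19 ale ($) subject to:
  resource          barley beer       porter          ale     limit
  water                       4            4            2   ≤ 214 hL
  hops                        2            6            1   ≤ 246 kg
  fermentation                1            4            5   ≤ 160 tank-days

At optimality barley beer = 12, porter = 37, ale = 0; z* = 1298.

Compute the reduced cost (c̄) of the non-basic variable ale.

Binding: hops and fermentation. Non-binding: water (18 unused).
Slack constraints have shadow price 0 (complementary slackness).
From A_Bᵀ y = c: 2·y_hops + 1·y_fermentation = 9.5; 6·y_hops + 4·y_fermentation = 32.
→ y_hops = 3 and y_fermentation = 3.5.
Reduced cost of ale: c₃ − yᵀa₃ = 19 − (3·1 + 3.5·5) = 19 − 20.5 = -1.5.

-1.5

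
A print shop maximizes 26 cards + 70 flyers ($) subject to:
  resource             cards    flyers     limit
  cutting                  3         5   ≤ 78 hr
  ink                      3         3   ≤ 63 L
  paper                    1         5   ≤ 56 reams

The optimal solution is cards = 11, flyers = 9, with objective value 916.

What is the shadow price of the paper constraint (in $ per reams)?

Check each constraint at x*: cutting 78/78 (tight); ink 60/63 (slack 3); paper 56/56 (tight).
By complementary slackness, y = 0 for the non-binding constraint.
From A_Bᵀ y = c: 3·y_cutting + 1·y_paper = 26; 5·y_cutting + 5·y_paper = 70.
→ y_cutting = 6 and y_paper = 8.
Shadow price of paper = 8.

8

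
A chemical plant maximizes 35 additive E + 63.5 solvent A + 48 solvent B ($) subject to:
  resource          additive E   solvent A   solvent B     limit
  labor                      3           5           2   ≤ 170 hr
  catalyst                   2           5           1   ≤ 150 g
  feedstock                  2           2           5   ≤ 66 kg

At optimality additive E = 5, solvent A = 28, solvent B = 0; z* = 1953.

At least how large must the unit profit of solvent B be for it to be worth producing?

Binding: catalyst and feedstock. Non-binding: labor (15 unused).
Since labor is not tight, its dual is 0.
The binding rows give the dual system: 2·y_catalyst + 2·y_feedstock = 35 and 5·y_catalyst + 2·y_feedstock = 63.5.
→ y_catalyst = 9.5 and y_feedstock = 8.
solvent B enters the basis when its profit ≥ yᵀa₃ = 9.5·1 + 8·5 = 49.5.

49.5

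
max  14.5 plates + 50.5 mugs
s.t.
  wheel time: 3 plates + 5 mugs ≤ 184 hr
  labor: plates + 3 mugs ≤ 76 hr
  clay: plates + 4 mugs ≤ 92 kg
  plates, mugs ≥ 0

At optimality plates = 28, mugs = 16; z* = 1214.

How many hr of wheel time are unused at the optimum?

wheel time used = 3·28 + 5·16 = 164; slack = 184 − 164 = 20.

20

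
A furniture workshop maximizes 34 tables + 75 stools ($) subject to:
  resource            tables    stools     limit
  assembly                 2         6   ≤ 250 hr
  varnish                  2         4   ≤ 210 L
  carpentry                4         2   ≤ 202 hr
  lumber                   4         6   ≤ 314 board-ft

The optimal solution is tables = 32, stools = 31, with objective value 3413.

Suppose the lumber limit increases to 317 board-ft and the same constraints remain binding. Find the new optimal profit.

Check each constraint at x*: assembly 250/250 (tight); varnish 188/210 (slack 22); carpentry 190/202 (slack 12); lumber 314/314 (tight).
By complementary slackness, y = 0 for the non-binding constraints.
From A_Bᵀ y = c: 2·y_assembly + 4·y_lumber = 34; 6·y_assembly + 6·y_lumber = 75.
Solving: y_assembly = 8, y_lumber = 4.5.
Δz = y_lumber·Δb = 4.5 × (3) = 13.5, so new z* = 3413 + 13.5 = 3426.5.

3426.5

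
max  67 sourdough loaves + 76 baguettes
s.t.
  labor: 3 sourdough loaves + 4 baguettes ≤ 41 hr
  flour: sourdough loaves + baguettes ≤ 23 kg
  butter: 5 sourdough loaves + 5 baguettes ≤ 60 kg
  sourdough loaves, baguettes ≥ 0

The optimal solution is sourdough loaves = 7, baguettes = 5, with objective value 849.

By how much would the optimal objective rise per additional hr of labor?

9

At the optimum: labor uses 41 of 41 (binding); flour uses 12 of 23 (slack = 11); butter uses 60 of 60 (binding).
Slack constraints have shadow price 0 (complementary slackness).
Dual feasibility on the basic columns requires 3·y_labor + 5·y_butter = 67, 4·y_labor + 5·y_butter = 76.
Solving: y_labor = 9, y_butter = 8.
Shadow price of labor = 9.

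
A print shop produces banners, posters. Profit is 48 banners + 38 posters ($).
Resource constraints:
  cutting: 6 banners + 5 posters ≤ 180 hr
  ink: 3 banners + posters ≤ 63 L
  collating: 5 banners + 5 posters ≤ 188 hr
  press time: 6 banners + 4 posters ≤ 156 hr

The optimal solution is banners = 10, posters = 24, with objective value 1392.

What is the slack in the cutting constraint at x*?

cutting used = 6·10 + 5·24 = 180; slack = 180 − 180 = 0.

0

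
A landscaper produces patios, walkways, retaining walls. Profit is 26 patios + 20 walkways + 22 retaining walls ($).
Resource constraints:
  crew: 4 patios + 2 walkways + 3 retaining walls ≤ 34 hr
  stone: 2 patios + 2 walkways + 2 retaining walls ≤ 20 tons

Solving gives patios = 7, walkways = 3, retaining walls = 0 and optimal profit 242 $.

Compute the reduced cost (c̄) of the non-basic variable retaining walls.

-1

Both crew and stone are binding at x*.
Dual feasibility on the basic columns requires 4·y_crew + 2·y_stone = 26, 2·y_crew + 2·y_stone = 20.
Solving: y_crew = 3, y_stone = 7.
Reduced cost of retaining walls: c₃ − yᵀa₃ = 22 − (3·3 + 7·2) = 22 − 23 = -1.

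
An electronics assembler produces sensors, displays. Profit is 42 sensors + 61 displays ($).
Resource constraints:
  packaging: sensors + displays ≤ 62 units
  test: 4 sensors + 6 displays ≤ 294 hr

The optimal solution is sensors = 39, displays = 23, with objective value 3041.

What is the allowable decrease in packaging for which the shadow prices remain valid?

13

Binding constraints: packaging, test. The basis is B = [[1,1],[4,6]] with det 2.
Per unit decrease in packaging, x* moves by d = (-3, 2).
The basis stays optimal until sensors reaches 0; allowable decrease = 13 units.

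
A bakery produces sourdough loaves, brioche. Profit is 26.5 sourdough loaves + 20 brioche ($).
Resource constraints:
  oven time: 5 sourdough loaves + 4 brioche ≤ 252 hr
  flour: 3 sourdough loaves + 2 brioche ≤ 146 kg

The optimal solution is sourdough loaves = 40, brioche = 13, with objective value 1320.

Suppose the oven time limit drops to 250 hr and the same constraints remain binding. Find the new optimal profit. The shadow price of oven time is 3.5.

1313

Δb = -2, so new z* = 1320 + (3.5)·(-2) = 1320 − 7 = 1313.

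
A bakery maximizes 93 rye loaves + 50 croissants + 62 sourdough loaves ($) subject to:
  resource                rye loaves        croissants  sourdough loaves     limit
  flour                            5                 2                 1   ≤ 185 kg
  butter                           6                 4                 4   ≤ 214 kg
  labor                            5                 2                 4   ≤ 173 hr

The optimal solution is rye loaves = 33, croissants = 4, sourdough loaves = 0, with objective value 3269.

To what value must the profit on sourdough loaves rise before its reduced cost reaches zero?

68

Check each constraint at x*: flour 173/185 (slack 12); butter 214/214 (tight); labor 173/173 (tight).
By complementary slackness, y = 0 for the non-binding constraint.
The binding rows give the dual system: 6·y_butter + 5·y_labor = 93 and 4·y_butter + 2·y_labor = 50.
This yields shadow prices y_butter = 8, y_labor = 9.
sourdough loaves enters the basis when its profit ≥ yᵀa₃ = 8·4 + 9·4 = 68.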